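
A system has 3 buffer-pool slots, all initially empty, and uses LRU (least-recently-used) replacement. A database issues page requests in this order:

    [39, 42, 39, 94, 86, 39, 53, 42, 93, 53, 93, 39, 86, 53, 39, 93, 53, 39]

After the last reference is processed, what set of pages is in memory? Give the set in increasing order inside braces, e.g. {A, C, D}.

{39, 53, 93}

39: miss, frames {39}
42: miss, frames {39,42}
39: hit
94: miss, frames {42,39,94}
86: miss, evict 42, frames {39,94,86}
39: hit
53: miss, evict 94, frames {86,39,53}
42: miss, evict 86, frames {39,53,42}
93: miss, evict 39, frames {53,42,93}
53: hit
93: hit
39: miss, evict 42, frames {53,93,39}
86: miss, evict 53, frames {93,39,86}
53: miss, evict 93, frames {39,86,53}
39: hit
93: miss, evict 86, frames {53,39,93}
53: hit
39: hit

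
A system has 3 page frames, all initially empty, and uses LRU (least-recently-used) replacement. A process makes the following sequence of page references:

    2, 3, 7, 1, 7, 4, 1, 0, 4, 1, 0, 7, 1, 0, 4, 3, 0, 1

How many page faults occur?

10

2 -> miss, frames (2)
3 -> miss, frames (2 3)
7 -> miss, frames (2 3 7)
1 -> miss, evict 2, frames (3 7 1)
7 -> hit
4 -> miss, evict 3, frames (1 7 4)
1 -> hit
0 -> miss, evict 7, frames (4 1 0)
4 -> hit
1 -> hit
0 -> hit
7 -> miss, evict 4, frames (1 0 7)
1 -> hit
0 -> hit
4 -> miss, evict 7, frames (1 0 4)
3 -> miss, evict 1, frames (0 4 3)
0 -> hit
1 -> miss, evict 4, frames (3 0 1)
Page faults: 10.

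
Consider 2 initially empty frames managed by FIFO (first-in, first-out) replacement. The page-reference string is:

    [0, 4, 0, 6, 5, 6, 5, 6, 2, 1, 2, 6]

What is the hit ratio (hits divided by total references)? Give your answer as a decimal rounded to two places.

0.42

0 → miss, frames (0)
4 → miss, frames (0 4)
0 → hit
6 → miss, evict 0, frames (4 6)
5 → miss, evict 4, frames (6 5)
6 → hit
5 → hit
6 → hit
2 → miss, evict 6, frames (5 2)
1 → miss, evict 5, frames (2 1)
2 → hit
6 → miss, evict 2, frames (1 6)
Hits: 5 of 12 references → 5/12 = 0.4167.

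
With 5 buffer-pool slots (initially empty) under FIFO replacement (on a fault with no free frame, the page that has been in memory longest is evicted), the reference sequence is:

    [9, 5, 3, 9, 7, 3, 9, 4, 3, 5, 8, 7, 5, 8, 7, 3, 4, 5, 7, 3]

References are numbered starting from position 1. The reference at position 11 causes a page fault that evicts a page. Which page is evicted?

pos 1: 9: miss, frames {9}
pos 2: 5: miss, frames {9,5}
pos 3: 3: miss, frames {9,5,3}
pos 4: 9: hit
pos 5: 7: miss, frames {9,5,3,7}
pos 6: 3: hit
pos 7: 9: hit
pos 8: 4: miss, frames {9,5,3,7,4}
pos 9: 3: hit
pos 10: 5: hit
pos 11: 8: miss, evict 9, frames {5,3,7,4,8}
At position 11, page 9 is evicted.

9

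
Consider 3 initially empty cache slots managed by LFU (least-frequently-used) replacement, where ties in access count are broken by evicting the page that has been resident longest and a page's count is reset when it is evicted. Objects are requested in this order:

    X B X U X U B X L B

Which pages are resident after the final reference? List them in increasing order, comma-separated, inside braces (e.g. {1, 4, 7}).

X → miss, frames [X]
B → miss, frames [X, B]
X → hit
U → miss, frames [X, B, U]
X → hit
U → hit
B → hit
X → hit
L → miss, evict B, frames [X, U, L]
B → miss, evict L, frames [X, U, B]

{B, U, X}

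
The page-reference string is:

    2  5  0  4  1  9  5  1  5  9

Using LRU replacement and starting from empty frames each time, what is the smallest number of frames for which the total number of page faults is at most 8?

3

f=1: 10 faults
f=2: 9 faults
f=3: 7 faults
f=4: 7 faults
f=5: 6 faults
f=6: 6 faults
Smallest f with faults ≤ 8 is 3.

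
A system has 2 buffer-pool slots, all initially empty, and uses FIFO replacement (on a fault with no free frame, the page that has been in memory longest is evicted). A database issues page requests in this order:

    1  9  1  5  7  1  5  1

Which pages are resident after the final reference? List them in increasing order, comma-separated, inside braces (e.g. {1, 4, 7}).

1: miss, frames [1]
9: miss, frames [1, 9]
1: hit
5: miss, evict 1, frames [9, 5]
7: miss, evict 9, frames [5, 7]
1: miss, evict 5, frames [7, 1]
5: miss, evict 7, frames [1, 5]
1: hit

{1, 5}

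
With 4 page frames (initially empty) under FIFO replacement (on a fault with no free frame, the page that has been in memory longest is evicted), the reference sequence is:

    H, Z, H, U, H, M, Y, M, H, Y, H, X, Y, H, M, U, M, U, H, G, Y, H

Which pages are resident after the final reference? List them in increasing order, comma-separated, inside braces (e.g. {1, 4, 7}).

{G, H, M, Y}

H: miss, frames [H]
Z: miss, frames [H, Z]
H: hit
U: miss, frames [H, Z, U]
H: hit
M: miss, frames [H, Z, U, M]
Y: miss, evict H, frames [Z, U, M, Y]
M: hit
H: miss, evict Z, frames [U, M, Y, H]
Y: hit
H: hit
X: miss, evict U, frames [M, Y, H, X]
Y: hit
H: hit
M: hit
U: miss, evict M, frames [Y, H, X, U]
M: miss, evict Y, frames [H, X, U, M]
U: hit
H: hit
G: miss, evict H, frames [X, U, M, G]
Y: miss, evict X, frames [U, M, G, Y]
H: miss, evict U, frames [M, G, Y, H]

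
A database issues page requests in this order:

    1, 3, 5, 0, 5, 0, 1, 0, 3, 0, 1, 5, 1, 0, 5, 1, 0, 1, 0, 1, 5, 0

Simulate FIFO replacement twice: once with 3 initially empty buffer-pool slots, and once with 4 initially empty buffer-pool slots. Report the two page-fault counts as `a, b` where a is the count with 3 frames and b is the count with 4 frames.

9, 4

3 frames: F F F F . . F . F . . F . F . F . . . . . . → 9 faults.
4 frames: F F F F . . . . . . . . . . . . . . . . . . → 4 faults.
4 < 9: adding a frame reduced faults, as is typical.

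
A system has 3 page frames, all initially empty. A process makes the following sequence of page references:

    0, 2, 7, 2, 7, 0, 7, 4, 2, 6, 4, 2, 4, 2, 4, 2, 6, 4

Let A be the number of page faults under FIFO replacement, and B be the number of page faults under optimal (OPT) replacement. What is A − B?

Under FIFO: F F F . . . . F . F . F . . . . . . → 6 faults.
Under OPT: F F F . . . . F . F . . . . . . . . → 5 faults.
A − B = 6 − 5 = 1.

1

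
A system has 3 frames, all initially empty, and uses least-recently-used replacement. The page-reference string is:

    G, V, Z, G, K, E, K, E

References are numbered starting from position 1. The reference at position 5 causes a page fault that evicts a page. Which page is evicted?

V

pos 1: G → fault, frames [G]
pos 2: V → fault, frames [G, V]
pos 3: Z → fault, frames [G, V, Z]
pos 4: G → hit
pos 5: K → fault, evict V, frames [Z, G, K]
At position 5, page V is evicted.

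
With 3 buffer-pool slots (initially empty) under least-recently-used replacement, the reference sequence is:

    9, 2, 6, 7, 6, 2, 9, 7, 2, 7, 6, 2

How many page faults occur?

9 → fault, frames [9]
2 → fault, frames [9, 2]
6 → fault, frames [9, 2, 6]
7 → fault, evict 9, frames [2, 6, 7]
6 → hit
2 → hit
9 → fault, evict 7, frames [6, 2, 9]
7 → fault, evict 6, frames [2, 9, 7]
2 → hit
7 → hit
6 → fault, evict 9, frames [2, 7, 6]
2 → hit
Page faults: 7.

7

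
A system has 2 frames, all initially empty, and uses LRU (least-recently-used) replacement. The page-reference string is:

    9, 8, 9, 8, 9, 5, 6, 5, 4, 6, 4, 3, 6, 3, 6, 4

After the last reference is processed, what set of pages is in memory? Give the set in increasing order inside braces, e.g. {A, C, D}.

9: miss, frames [9]
8: miss, frames [9, 8]
9: hit
8: hit
9: hit
5: miss, evict 8, frames [9, 5]
6: miss, evict 9, frames [5, 6]
5: hit
4: miss, evict 6, frames [5, 4]
6: miss, evict 5, frames [4, 6]
4: hit
3: miss, evict 6, frames [4, 3]
6: miss, evict 4, frames [3, 6]
3: hit
6: hit
4: miss, evict 3, frames [6, 4]

{4, 6}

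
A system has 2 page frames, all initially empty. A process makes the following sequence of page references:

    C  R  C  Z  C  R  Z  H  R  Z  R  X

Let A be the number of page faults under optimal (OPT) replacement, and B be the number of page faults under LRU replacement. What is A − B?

-2

Under OPT: F F . F . F . F . F . F → 7 faults.
Under LRU: F F . F . F F F F F . F → 9 faults.
A − B = 7 − 9 = -2.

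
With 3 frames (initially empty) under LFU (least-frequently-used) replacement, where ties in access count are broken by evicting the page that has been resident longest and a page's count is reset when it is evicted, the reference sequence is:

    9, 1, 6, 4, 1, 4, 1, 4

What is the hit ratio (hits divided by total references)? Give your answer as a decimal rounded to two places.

0.50

9: fault, frames (9)
1: fault, frames (9 1)
6: fault, frames (9 1 6)
4: fault, evict 9, frames (1 6 4)
1: hit
4: hit
1: hit
4: hit
Hits: 4 of 8 references → 4/8 = 0.5000.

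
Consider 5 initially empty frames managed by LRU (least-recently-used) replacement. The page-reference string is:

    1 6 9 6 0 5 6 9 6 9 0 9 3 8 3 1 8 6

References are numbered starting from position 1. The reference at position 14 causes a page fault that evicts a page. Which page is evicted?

5

pos 1: 1 → miss, frames [1]
pos 2: 6 → miss, frames [1, 6]
pos 3: 9 → miss, frames [1, 6, 9]
pos 4: 6 → hit
pos 5: 0 → miss, frames [1, 9, 6, 0]
pos 6: 5 → miss, frames [1, 9, 6, 0, 5]
pos 7: 6 → hit
pos 8: 9 → hit
pos 9: 6 → hit
pos 10: 9 → hit
pos 11: 0 → hit
pos 12: 9 → hit
pos 13: 3 → miss, evict 1, frames [5, 6, 0, 9, 3]
pos 14: 8 → miss, evict 5, frames [6, 0, 9, 3, 8]
At position 14, page 5 is evicted.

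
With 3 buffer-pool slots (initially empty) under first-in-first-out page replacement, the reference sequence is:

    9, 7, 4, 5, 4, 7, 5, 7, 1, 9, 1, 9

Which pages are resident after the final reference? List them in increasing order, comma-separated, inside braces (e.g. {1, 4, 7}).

{1, 5, 9}

9 → miss, frames {9}
7 → miss, frames {9,7}
4 → miss, frames {9,7,4}
5 → miss, evict 9, frames {7,4,5}
4 → hit
7 → hit
5 → hit
7 → hit
1 → miss, evict 7, frames {4,5,1}
9 → miss, evict 4, frames {5,1,9}
1 → hit
9 → hit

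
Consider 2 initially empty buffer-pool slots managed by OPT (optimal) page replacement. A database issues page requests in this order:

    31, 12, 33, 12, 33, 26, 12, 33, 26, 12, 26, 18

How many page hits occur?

31 -> fault, frames (31)
12 -> fault, frames (31 12)
33 -> fault, evict 31, frames (12 33)
12 -> hit
33 -> hit
26 -> fault, evict 33, frames (12 26)
12 -> hit
33 -> fault, evict 12, frames (26 33)
26 -> hit
12 -> fault, evict 33, frames (26 12)
26 -> hit
18 -> fault, evict 12, frames (26 18)
Hits: 5.

5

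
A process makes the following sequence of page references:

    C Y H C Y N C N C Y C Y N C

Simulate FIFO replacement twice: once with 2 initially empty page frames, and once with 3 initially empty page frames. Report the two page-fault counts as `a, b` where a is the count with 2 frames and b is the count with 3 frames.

10, 6

2 frames: F F F F F F F . . F . . F F → 10 faults.
3 frames: F F F . . F F . . F . . . . → 6 faults.
6 < 10: adding a frame reduced faults, as is typical.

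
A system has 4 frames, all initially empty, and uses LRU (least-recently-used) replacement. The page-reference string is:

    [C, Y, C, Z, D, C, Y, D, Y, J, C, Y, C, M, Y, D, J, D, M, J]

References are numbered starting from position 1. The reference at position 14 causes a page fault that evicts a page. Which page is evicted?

pos 1: C -> fault, frames (C)
pos 2: Y -> fault, frames (C Y)
pos 3: C -> hit
pos 4: Z -> fault, frames (Y C Z)
pos 5: D -> fault, frames (Y C Z D)
pos 6: C -> hit
pos 7: Y -> hit
pos 8: D -> hit
pos 9: Y -> hit
pos 10: J -> fault, evict Z, frames (C D Y J)
pos 11: C -> hit
pos 12: Y -> hit
pos 13: C -> hit
pos 14: M -> fault, evict D, frames (J Y C M)
At position 14, page D is evicted.

D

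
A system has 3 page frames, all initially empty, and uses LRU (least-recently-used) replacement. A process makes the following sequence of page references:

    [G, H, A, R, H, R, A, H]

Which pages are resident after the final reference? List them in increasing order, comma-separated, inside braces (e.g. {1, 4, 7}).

G -> miss, frames [G]
H -> miss, frames [G, H]
A -> miss, frames [G, H, A]
R -> miss, evict G, frames [H, A, R]
H -> hit
R -> hit
A -> hit
H -> hit

{A, H, R}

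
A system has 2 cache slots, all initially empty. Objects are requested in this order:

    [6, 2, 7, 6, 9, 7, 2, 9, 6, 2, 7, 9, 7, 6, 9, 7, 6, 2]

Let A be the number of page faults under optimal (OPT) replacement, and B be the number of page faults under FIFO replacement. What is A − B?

-4

Under OPT: F F F . F . F . F . F F . F . F . F → 11 faults.
Under FIFO: F F F F F F F F F F F F . F . F . F → 15 faults.
A − B = 11 − 15 = -4.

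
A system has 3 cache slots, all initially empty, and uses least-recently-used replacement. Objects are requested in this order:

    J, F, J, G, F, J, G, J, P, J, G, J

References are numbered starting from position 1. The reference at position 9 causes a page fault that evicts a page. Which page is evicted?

pos 1: J → miss, frames (J)
pos 2: F → miss, frames (J F)
pos 3: J → hit
pos 4: G → miss, frames (F J G)
pos 5: F → hit
pos 6: J → hit
pos 7: G → hit
pos 8: J → hit
pos 9: P → miss, evict F, frames (G J P)
At position 9, page F is evicted.

F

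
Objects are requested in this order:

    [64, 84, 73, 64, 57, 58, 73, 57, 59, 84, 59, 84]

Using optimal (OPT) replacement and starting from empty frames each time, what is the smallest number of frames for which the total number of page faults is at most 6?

f=1: 12 faults
f=2: 8 faults
f=3: 7 faults
f=4: 6 faults
f=5: 6 faults
f=6: 6 faults
Smallest f with faults ≤ 6 is 4.

4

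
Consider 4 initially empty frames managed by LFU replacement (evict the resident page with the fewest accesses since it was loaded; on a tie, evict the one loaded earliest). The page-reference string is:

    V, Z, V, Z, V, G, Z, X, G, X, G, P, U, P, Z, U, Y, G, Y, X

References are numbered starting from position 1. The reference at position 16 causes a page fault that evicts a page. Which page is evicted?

pos 1: V: miss, frames [V]
pos 2: Z: miss, frames [V, Z]
pos 3: V: hit
pos 4: Z: hit
pos 5: V: hit
pos 6: G: miss, frames [V, Z, G]
pos 7: Z: hit
pos 8: X: miss, frames [V, Z, G, X]
pos 9: G: hit
pos 10: X: hit
pos 11: G: hit
pos 12: P: miss, evict X, frames [V, Z, G, P]
pos 13: U: miss, evict P, frames [V, Z, G, U]
pos 14: P: miss, evict U, frames [V, Z, G, P]
pos 15: Z: hit
pos 16: U: miss, evict P, frames [V, Z, G, U]
At position 16, page P is evicted.

P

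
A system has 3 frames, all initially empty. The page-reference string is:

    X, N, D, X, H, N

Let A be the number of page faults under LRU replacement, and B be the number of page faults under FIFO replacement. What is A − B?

Under LRU: F F F . F F → 5 faults.
Under FIFO: F F F . F . → 4 faults.
A − B = 5 − 4 = 1.

1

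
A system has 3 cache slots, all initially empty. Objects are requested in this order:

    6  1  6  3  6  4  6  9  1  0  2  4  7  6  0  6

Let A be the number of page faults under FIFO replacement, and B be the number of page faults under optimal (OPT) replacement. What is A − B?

4

Under FIFO: F F . F . F F F F F F F F F F . → 13 faults.
Under OPT: F F . F . F . F . F F . F F . . → 9 faults.
A − B = 13 − 9 = 4.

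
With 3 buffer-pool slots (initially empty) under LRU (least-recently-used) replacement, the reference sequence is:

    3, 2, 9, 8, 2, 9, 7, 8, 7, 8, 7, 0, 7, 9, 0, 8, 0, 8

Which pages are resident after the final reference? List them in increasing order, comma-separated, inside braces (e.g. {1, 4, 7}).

3 -> fault, frames [3]
2 -> fault, frames [3, 2]
9 -> fault, frames [3, 2, 9]
8 -> fault, evict 3, frames [2, 9, 8]
2 -> hit
9 -> hit
7 -> fault, evict 8, frames [2, 9, 7]
8 -> fault, evict 2, frames [9, 7, 8]
7 -> hit
8 -> hit
7 -> hit
0 -> fault, evict 9, frames [8, 7, 0]
7 -> hit
9 -> fault, evict 8, frames [0, 7, 9]
0 -> hit
8 -> fault, evict 7, frames [9, 0, 8]
0 -> hit
8 -> hit

{0, 8, 9}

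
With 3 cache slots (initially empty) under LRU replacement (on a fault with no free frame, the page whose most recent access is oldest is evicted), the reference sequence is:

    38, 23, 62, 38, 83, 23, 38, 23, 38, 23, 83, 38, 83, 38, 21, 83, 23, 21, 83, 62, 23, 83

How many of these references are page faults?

9

38 → miss, frames (38)
23 → miss, frames (38 23)
62 → miss, frames (38 23 62)
38 → hit
83 → miss, evict 23, frames (62 38 83)
23 → miss, evict 62, frames (38 83 23)
38 → hit
23 → hit
38 → hit
23 → hit
83 → hit
38 → hit
83 → hit
38 → hit
21 → miss, evict 23, frames (83 38 21)
83 → hit
23 → miss, evict 38, frames (21 83 23)
21 → hit
83 → hit
62 → miss, evict 23, frames (21 83 62)
23 → miss, evict 21, frames (83 62 23)
83 → hit
Page faults: 9.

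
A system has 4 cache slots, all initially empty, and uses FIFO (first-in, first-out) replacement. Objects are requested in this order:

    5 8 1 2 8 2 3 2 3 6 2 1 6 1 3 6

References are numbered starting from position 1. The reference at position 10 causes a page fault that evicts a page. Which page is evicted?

8

pos 1: 5 -> miss, frames [5]
pos 2: 8 -> miss, frames [5, 8]
pos 3: 1 -> miss, frames [5, 8, 1]
pos 4: 2 -> miss, frames [5, 8, 1, 2]
pos 5: 8 -> hit
pos 6: 2 -> hit
pos 7: 3 -> miss, evict 5, frames [8, 1, 2, 3]
pos 8: 2 -> hit
pos 9: 3 -> hit
pos 10: 6 -> miss, evict 8, frames [1, 2, 3, 6]
At position 10, page 8 is evicted.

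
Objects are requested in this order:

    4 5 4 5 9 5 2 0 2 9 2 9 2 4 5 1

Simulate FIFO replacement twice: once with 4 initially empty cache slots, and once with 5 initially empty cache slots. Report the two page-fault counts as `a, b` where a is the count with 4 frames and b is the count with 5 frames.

8, 6

4 frames: F F . . F . F F . . . . . F F F → 8 faults.
5 frames: F F . . F . F F . . . . . . . F → 6 faults.
6 < 8: adding a frame reduced faults, as is typical.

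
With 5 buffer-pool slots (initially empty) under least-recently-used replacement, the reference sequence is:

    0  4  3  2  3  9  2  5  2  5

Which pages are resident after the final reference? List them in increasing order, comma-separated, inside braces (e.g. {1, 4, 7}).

{2, 3, 4, 5, 9}

0 → fault, frames [0]
4 → fault, frames [0, 4]
3 → fault, frames [0, 4, 3]
2 → fault, frames [0, 4, 3, 2]
3 → hit
9 → fault, frames [0, 4, 2, 3, 9]
2 → hit
5 → fault, evict 0, frames [4, 3, 9, 2, 5]
2 → hit
5 → hit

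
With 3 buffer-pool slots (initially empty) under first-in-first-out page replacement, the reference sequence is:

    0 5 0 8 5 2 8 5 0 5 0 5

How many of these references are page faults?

0 → miss, frames (0)
5 → miss, frames (0 5)
0 → hit
8 → miss, frames (0 5 8)
5 → hit
2 → miss, evict 0, frames (5 8 2)
8 → hit
5 → hit
0 → miss, evict 5, frames (8 2 0)
5 → miss, evict 8, frames (2 0 5)
0 → hit
5 → hit
Page faults: 6.

6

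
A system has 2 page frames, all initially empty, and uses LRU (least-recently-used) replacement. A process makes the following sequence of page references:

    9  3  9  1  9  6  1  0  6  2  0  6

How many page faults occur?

10

9: fault, frames {9}
3: fault, frames {9,3}
9: hit
1: fault, evict 3, frames {9,1}
9: hit
6: fault, evict 1, frames {9,6}
1: fault, evict 9, frames {6,1}
0: fault, evict 6, frames {1,0}
6: fault, evict 1, frames {0,6}
2: fault, evict 0, frames {6,2}
0: fault, evict 6, frames {2,0}
6: fault, evict 2, frames {0,6}
Page faults: 10.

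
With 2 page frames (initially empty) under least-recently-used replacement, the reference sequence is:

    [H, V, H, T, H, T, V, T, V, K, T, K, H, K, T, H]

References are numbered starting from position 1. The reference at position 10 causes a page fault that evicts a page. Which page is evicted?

pos 1: H: fault, frames (H)
pos 2: V: fault, frames (H V)
pos 3: H: hit
pos 4: T: fault, evict V, frames (H T)
pos 5: H: hit
pos 6: T: hit
pos 7: V: fault, evict H, frames (T V)
pos 8: T: hit
pos 9: V: hit
pos 10: K: fault, evict T, frames (V K)
At position 10, page T is evicted.

T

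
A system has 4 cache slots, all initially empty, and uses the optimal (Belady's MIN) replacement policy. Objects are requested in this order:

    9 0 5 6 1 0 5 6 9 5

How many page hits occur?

9 → fault, frames (9)
0 → fault, frames (9 0)
5 → fault, frames (9 0 5)
6 → fault, frames (9 0 5 6)
1 → fault, evict 9, frames (0 5 6 1)
0 → hit
5 → hit
6 → hit
9 → fault, evict 1, frames (0 5 6 9)
5 → hit
Hits: 4.

4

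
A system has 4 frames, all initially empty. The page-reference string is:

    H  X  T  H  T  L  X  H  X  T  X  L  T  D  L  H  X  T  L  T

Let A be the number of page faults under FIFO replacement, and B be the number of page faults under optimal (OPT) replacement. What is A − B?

Under FIFO: F F F . . F . . . . . . . F . F F F F . → 9 faults.
Under OPT: F F F . . F . . . . . . . F . . . F . . → 6 faults.
A − B = 9 − 6 = 3.

3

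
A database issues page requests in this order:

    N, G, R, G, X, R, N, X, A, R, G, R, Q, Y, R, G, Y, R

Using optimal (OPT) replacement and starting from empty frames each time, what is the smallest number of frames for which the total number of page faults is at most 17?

2

f=1: 18 faults
f=2: 12 faults
f=3: 8 faults
f=4: 7 faults
f=5: 7 faults
f=6: 7 faults
f=7: 7 faults
Smallest f with faults ≤ 17 is 2.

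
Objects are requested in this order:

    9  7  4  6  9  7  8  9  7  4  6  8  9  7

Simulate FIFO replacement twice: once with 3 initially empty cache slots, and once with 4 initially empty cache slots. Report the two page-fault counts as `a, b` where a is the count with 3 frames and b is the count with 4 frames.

3 frames: F F F F F F F . . F F . F F → 11 faults.
4 frames: F F F F . . F F F F F F F F → 12 faults.
12 > 11: adding a frame increased faults — Belady's anomaly.

11, 12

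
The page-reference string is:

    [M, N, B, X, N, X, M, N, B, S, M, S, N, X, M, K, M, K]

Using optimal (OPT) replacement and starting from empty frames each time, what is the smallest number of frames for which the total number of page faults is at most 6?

4

f=1: 18 faults
f=2: 10 faults
f=3: 8 faults
f=4: 6 faults
f=5: 6 faults
f=6: 6 faults
Smallest f with faults ≤ 6 is 4.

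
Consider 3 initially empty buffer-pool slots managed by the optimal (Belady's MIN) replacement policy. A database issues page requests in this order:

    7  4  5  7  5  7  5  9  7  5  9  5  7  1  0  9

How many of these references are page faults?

7 → miss, frames [7]
4 → miss, frames [7, 4]
5 → miss, frames [7, 4, 5]
7 → hit
5 → hit
7 → hit
5 → hit
9 → miss, evict 4, frames [7, 5, 9]
7 → hit
5 → hit
9 → hit
5 → hit
7 → hit
1 → miss, evict 5, frames [7, 9, 1]
0 → miss, evict 1, frames [7, 9, 0]
9 → hit
Page faults: 6.

6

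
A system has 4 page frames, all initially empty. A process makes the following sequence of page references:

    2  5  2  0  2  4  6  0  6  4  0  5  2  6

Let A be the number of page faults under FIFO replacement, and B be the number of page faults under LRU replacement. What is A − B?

Under FIFO: F F . F . F F . . . . . F . → 6 faults.
Under LRU: F F . F . F F . . . . F F F → 8 faults.
A − B = 6 − 8 = -2.

-2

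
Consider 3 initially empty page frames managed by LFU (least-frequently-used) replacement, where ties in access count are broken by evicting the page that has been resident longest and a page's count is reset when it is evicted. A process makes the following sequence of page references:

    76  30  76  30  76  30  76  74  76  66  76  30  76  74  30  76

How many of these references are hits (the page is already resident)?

76 -> fault, frames (76)
30 -> fault, frames (76 30)
76 -> hit
30 -> hit
76 -> hit
30 -> hit
76 -> hit
74 -> fault, frames (76 30 74)
76 -> hit
66 -> fault, evict 74, frames (76 30 66)
76 -> hit
30 -> hit
76 -> hit
74 -> fault, evict 66, frames (76 30 74)
30 -> hit
76 -> hit
Hits: 11.

11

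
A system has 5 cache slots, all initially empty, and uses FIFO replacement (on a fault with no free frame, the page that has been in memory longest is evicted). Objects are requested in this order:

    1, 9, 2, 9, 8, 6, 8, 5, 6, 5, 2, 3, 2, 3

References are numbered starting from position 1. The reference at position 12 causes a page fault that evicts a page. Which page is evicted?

pos 1: 1 → miss, frames {1}
pos 2: 9 → miss, frames {1,9}
pos 3: 2 → miss, frames {1,9,2}
pos 4: 9 → hit
pos 5: 8 → miss, frames {1,9,2,8}
pos 6: 6 → miss, frames {1,9,2,8,6}
pos 7: 8 → hit
pos 8: 5 → miss, evict 1, frames {9,2,8,6,5}
pos 9: 6 → hit
pos 10: 5 → hit
pos 11: 2 → hit
pos 12: 3 → miss, evict 9, frames {2,8,6,5,3}
At position 12, page 9 is evicted.

9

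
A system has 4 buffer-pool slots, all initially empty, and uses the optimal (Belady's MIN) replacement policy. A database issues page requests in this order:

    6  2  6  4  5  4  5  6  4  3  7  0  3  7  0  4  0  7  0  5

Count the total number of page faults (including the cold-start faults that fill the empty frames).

6 -> fault, frames [6]
2 -> fault, frames [6, 2]
6 -> hit
4 -> fault, frames [6, 2, 4]
5 -> fault, frames [6, 2, 4, 5]
4 -> hit
5 -> hit
6 -> hit
4 -> hit
3 -> fault, evict 2, frames [6, 4, 5, 3]
7 -> fault, evict 6, frames [4, 5, 3, 7]
0 -> fault, evict 5, frames [4, 3, 7, 0]
3 -> hit
7 -> hit
0 -> hit
4 -> hit
0 -> hit
7 -> hit
0 -> hit
5 -> fault, evict 0, frames [4, 3, 7, 5]
Page faults: 8.

8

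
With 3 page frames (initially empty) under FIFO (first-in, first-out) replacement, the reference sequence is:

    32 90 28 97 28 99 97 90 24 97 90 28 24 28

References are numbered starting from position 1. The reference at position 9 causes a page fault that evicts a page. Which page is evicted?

97

pos 1: 32: miss, frames (32)
pos 2: 90: miss, frames (32 90)
pos 3: 28: miss, frames (32 90 28)
pos 4: 97: miss, evict 32, frames (90 28 97)
pos 5: 28: hit
pos 6: 99: miss, evict 90, frames (28 97 99)
pos 7: 97: hit
pos 8: 90: miss, evict 28, frames (97 99 90)
pos 9: 24: miss, evict 97, frames (99 90 24)
At position 9, page 97 is evicted.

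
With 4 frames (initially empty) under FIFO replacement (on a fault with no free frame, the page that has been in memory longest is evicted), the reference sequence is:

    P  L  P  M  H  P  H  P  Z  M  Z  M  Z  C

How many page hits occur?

P -> miss, frames [P]
L -> miss, frames [P, L]
P -> hit
M -> miss, frames [P, L, M]
H -> miss, frames [P, L, M, H]
P -> hit
H -> hit
P -> hit
Z -> miss, evict P, frames [L, M, H, Z]
M -> hit
Z -> hit
M -> hit
Z -> hit
C -> miss, evict L, frames [M, H, Z, C]
Hits: 8.

8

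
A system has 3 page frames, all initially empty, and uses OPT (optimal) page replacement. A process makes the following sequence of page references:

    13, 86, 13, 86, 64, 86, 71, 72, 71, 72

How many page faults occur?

5

13 -> miss, frames [13]
86 -> miss, frames [13, 86]
13 -> hit
86 -> hit
64 -> miss, frames [13, 86, 64]
86 -> hit
71 -> miss, evict 64, frames [13, 86, 71]
72 -> miss, evict 86, frames [13, 71, 72]
71 -> hit
72 -> hit
Page faults: 5.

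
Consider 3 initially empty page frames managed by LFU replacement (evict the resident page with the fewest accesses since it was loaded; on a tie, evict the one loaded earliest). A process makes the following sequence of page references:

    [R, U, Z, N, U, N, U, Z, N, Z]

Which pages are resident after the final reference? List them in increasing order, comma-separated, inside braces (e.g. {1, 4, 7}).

R: miss, frames [R]
U: miss, frames [R, U]
Z: miss, frames [R, U, Z]
N: miss, evict R, frames [U, Z, N]
U: hit
N: hit
U: hit
Z: hit
N: hit
Z: hit

{N, U, Z}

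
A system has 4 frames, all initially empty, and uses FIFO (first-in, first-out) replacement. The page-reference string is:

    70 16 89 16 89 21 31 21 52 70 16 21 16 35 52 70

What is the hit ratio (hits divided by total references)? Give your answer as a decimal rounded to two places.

70 -> miss, frames (70)
16 -> miss, frames (70 16)
89 -> miss, frames (70 16 89)
16 -> hit
89 -> hit
21 -> miss, frames (70 16 89 21)
31 -> miss, evict 70, frames (16 89 21 31)
21 -> hit
52 -> miss, evict 16, frames (89 21 31 52)
70 -> miss, evict 89, frames (21 31 52 70)
16 -> miss, evict 21, frames (31 52 70 16)
21 -> miss, evict 31, frames (52 70 16 21)
16 -> hit
35 -> miss, evict 52, frames (70 16 21 35)
52 -> miss, evict 70, frames (16 21 35 52)
70 -> miss, evict 16, frames (21 35 52 70)
Hits: 4 of 16 references → 4/16 = 0.2500.

0.25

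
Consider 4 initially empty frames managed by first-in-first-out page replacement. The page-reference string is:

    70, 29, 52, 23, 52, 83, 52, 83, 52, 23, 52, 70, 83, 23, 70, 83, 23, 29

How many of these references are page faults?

70 -> fault, frames (70)
29 -> fault, frames (70 29)
52 -> fault, frames (70 29 52)
23 -> fault, frames (70 29 52 23)
52 -> hit
83 -> fault, evict 70, frames (29 52 23 83)
52 -> hit
83 -> hit
52 -> hit
23 -> hit
52 -> hit
70 -> fault, evict 29, frames (52 23 83 70)
83 -> hit
23 -> hit
70 -> hit
83 -> hit
23 -> hit
29 -> fault, evict 52, frames (23 83 70 29)
Page faults: 7.

7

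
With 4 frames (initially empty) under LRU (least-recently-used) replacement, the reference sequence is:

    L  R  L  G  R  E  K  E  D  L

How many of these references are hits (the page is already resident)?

3

L → fault, frames {L}
R → fault, frames {L,R}
L → hit
G → fault, frames {R,L,G}
R → hit
E → fault, frames {L,G,R,E}
K → fault, evict L, frames {G,R,E,K}
E → hit
D → fault, evict G, frames {R,K,E,D}
L → fault, evict R, frames {K,E,D,L}
Hits: 3.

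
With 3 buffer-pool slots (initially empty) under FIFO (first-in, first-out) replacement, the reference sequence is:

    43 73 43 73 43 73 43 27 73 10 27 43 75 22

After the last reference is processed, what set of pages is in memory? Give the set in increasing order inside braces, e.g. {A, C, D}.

{22, 43, 75}

43 → fault, frames {43}
73 → fault, frames {43,73}
43 → hit
73 → hit
43 → hit
73 → hit
43 → hit
27 → fault, frames {43,73,27}
73 → hit
10 → fault, evict 43, frames {73,27,10}
27 → hit
43 → fault, evict 73, frames {27,10,43}
75 → fault, evict 27, frames {10,43,75}
22 → fault, evict 10, frames {43,75,22}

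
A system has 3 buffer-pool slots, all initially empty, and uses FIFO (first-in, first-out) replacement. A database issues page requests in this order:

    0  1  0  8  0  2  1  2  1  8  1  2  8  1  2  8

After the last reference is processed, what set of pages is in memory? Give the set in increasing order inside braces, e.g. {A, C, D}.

0: miss, frames (0)
1: miss, frames (0 1)
0: hit
8: miss, frames (0 1 8)
0: hit
2: miss, evict 0, frames (1 8 2)
1: hit
2: hit
1: hit
8: hit
1: hit
2: hit
8: hit
1: hit
2: hit
8: hit

{1, 2, 8}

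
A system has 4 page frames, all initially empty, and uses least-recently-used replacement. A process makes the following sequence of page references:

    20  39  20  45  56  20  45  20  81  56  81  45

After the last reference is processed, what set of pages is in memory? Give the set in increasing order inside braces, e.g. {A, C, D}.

20 → miss, frames [20]
39 → miss, frames [20, 39]
20 → hit
45 → miss, frames [39, 20, 45]
56 → miss, frames [39, 20, 45, 56]
20 → hit
45 → hit
20 → hit
81 → miss, evict 39, frames [56, 45, 20, 81]
56 → hit
81 → hit
45 → hit

{20, 45, 56, 81}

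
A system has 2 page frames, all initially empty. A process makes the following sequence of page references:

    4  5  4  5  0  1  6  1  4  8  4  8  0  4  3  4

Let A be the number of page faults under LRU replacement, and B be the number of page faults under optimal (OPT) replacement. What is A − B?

Under LRU: F F . . F F F . F F . . F F F . → 10 faults.
Under OPT: F F . . F F F . F F . . F . F . → 9 faults.
A − B = 10 − 9 = 1.

1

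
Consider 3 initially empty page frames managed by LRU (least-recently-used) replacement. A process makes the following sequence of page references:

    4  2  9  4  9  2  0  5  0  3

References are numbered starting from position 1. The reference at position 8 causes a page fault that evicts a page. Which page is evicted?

pos 1: 4 -> fault, frames (4)
pos 2: 2 -> fault, frames (4 2)
pos 3: 9 -> fault, frames (4 2 9)
pos 4: 4 -> hit
pos 5: 9 -> hit
pos 6: 2 -> hit
pos 7: 0 -> fault, evict 4, frames (9 2 0)
pos 8: 5 -> fault, evict 9, frames (2 0 5)
At position 8, page 9 is evicted.

9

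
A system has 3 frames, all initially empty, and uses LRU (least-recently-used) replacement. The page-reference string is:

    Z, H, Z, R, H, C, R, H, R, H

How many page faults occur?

4

Z → miss, frames {Z}
H → miss, frames {Z,H}
Z → hit
R → miss, frames {H,Z,R}
H → hit
C → miss, evict Z, frames {R,H,C}
R → hit
H → hit
R → hit
H → hit
Page faults: 4.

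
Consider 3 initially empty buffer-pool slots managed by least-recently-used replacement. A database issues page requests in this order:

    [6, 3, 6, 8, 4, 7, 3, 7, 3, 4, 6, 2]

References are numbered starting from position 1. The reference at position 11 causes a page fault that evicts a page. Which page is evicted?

7

pos 1: 6: fault, frames {6}
pos 2: 3: fault, frames {6,3}
pos 3: 6: hit
pos 4: 8: fault, frames {3,6,8}
pos 5: 4: fault, evict 3, frames {6,8,4}
pos 6: 7: fault, evict 6, frames {8,4,7}
pos 7: 3: fault, evict 8, frames {4,7,3}
pos 8: 7: hit
pos 9: 3: hit
pos 10: 4: hit
pos 11: 6: fault, evict 7, frames {3,4,6}
At position 11, page 7 is evicted.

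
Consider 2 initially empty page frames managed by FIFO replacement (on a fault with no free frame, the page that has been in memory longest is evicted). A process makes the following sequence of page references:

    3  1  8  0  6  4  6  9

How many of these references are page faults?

3 → fault, frames [3]
1 → fault, frames [3, 1]
8 → fault, evict 3, frames [1, 8]
0 → fault, evict 1, frames [8, 0]
6 → fault, evict 8, frames [0, 6]
4 → fault, evict 0, frames [6, 4]
6 → hit
9 → fault, evict 6, frames [4, 9]
Page faults: 7.

7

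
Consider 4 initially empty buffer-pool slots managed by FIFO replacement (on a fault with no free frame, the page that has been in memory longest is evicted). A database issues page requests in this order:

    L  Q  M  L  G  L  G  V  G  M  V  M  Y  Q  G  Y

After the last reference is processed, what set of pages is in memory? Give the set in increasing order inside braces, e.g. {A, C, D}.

{G, Q, V, Y}

L -> fault, frames (L)
Q -> fault, frames (L Q)
M -> fault, frames (L Q M)
L -> hit
G -> fault, frames (L Q M G)
L -> hit
G -> hit
V -> fault, evict L, frames (Q M G V)
G -> hit
M -> hit
V -> hit
M -> hit
Y -> fault, evict Q, frames (M G V Y)
Q -> fault, evict M, frames (G V Y Q)
G -> hit
Y -> hit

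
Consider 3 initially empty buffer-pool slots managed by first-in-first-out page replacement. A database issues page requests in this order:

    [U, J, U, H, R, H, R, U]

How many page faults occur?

U: miss, frames (U)
J: miss, frames (U J)
U: hit
H: miss, frames (U J H)
R: miss, evict U, frames (J H R)
H: hit
R: hit
U: miss, evict J, frames (H R U)
Page faults: 5.

5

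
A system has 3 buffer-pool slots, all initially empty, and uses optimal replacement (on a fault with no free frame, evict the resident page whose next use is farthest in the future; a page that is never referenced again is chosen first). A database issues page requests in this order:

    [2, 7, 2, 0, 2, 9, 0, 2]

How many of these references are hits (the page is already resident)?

2 → fault, frames [2]
7 → fault, frames [2, 7]
2 → hit
0 → fault, frames [2, 7, 0]
2 → hit
9 → fault, evict 7, frames [2, 0, 9]
0 → hit
2 → hit
Hits: 4.

4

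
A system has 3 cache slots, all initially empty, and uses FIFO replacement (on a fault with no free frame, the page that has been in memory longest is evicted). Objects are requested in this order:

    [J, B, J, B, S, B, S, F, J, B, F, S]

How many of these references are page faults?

7

J → fault, frames (J)
B → fault, frames (J B)
J → hit
B → hit
S → fault, frames (J B S)
B → hit
S → hit
F → fault, evict J, frames (B S F)
J → fault, evict B, frames (S F J)
B → fault, evict S, frames (F J B)
F → hit
S → fault, evict F, frames (J B S)
Page faults: 7.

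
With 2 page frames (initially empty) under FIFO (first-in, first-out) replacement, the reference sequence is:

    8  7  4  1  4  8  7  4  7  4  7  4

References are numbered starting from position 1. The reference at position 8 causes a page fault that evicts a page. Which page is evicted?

8

pos 1: 8 → fault, frames {8}
pos 2: 7 → fault, frames {8,7}
pos 3: 4 → fault, evict 8, frames {7,4}
pos 4: 1 → fault, evict 7, frames {4,1}
pos 5: 4 → hit
pos 6: 8 → fault, evict 4, frames {1,8}
pos 7: 7 → fault, evict 1, frames {8,7}
pos 8: 4 → fault, evict 8, frames {7,4}
At position 8, page 8 is evicted.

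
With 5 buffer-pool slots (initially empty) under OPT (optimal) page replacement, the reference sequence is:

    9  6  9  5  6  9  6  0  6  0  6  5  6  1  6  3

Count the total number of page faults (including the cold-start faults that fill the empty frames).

9 → fault, frames (9)
6 → fault, frames (9 6)
9 → hit
5 → fault, frames (9 6 5)
6 → hit
9 → hit
6 → hit
0 → fault, frames (9 6 5 0)
6 → hit
0 → hit
6 → hit
5 → hit
6 → hit
1 → fault, frames (9 6 5 0 1)
6 → hit
3 → fault, evict 1, frames (9 6 5 0 3)
Page faults: 6.

6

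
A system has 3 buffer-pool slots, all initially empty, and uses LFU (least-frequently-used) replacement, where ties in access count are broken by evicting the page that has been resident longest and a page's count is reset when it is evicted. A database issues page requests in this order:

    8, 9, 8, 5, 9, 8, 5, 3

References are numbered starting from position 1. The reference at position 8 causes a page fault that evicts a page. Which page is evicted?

pos 1: 8 -> fault, frames [8]
pos 2: 9 -> fault, frames [8, 9]
pos 3: 8 -> hit
pos 4: 5 -> fault, frames [8, 9, 5]
pos 5: 9 -> hit
pos 6: 8 -> hit
pos 7: 5 -> hit
pos 8: 3 -> fault, evict 9, frames [8, 5, 3]
At position 8, page 9 is evicted.

9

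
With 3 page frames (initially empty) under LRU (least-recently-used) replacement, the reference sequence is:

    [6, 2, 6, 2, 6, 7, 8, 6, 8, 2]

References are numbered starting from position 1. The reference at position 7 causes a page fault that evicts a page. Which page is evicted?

2

pos 1: 6: fault, frames (6)
pos 2: 2: fault, frames (6 2)
pos 3: 6: hit
pos 4: 2: hit
pos 5: 6: hit
pos 6: 7: fault, frames (2 6 7)
pos 7: 8: fault, evict 2, frames (6 7 8)
At position 7, page 2 is evicted.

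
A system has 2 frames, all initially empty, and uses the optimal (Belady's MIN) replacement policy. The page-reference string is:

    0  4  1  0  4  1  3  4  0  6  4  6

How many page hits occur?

5

0 -> fault, frames {0}
4 -> fault, frames {0,4}
1 -> fault, evict 4, frames {0,1}
0 -> hit
4 -> fault, evict 0, frames {1,4}
1 -> hit
3 -> fault, evict 1, frames {4,3}
4 -> hit
0 -> fault, evict 3, frames {4,0}
6 -> fault, evict 0, frames {4,6}
4 -> hit
6 -> hit
Hits: 5.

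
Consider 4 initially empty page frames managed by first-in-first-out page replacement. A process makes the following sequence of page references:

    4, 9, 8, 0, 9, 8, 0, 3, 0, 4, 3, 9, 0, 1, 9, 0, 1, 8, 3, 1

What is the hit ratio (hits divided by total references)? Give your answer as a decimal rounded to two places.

0.45

4 → miss, frames {4}
9 → miss, frames {4,9}
8 → miss, frames {4,9,8}
0 → miss, frames {4,9,8,0}
9 → hit
8 → hit
0 → hit
3 → miss, evict 4, frames {9,8,0,3}
0 → hit
4 → miss, evict 9, frames {8,0,3,4}
3 → hit
9 → miss, evict 8, frames {0,3,4,9}
0 → hit
1 → miss, evict 0, frames {3,4,9,1}
9 → hit
0 → miss, evict 3, frames {4,9,1,0}
1 → hit
8 → miss, evict 4, frames {9,1,0,8}
3 → miss, evict 9, frames {1,0,8,3}
1 → hit
Hits: 9 of 20 references → 9/20 = 0.4500.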